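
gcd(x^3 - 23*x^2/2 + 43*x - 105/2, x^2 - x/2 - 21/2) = x - 7/2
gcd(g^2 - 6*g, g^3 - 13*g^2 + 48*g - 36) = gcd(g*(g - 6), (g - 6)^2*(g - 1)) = g - 6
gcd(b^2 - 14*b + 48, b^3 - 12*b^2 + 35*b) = 1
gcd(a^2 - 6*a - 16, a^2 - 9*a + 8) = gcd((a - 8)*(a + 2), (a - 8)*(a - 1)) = a - 8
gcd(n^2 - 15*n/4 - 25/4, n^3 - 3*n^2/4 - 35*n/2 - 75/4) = n^2 - 15*n/4 - 25/4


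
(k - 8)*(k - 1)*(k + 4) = k^3 - 5*k^2 - 28*k + 32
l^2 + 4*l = l*(l + 4)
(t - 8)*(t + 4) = t^2 - 4*t - 32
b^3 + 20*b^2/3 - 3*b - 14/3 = (b - 1)*(b + 2/3)*(b + 7)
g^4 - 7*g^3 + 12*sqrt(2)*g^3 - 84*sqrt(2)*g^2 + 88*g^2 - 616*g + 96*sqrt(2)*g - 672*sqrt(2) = (g - 7)*(g + 2*sqrt(2))*(g + 4*sqrt(2))*(g + 6*sqrt(2))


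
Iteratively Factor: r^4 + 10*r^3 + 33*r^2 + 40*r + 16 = (r + 4)*(r^3 + 6*r^2 + 9*r + 4) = (r + 1)*(r + 4)*(r^2 + 5*r + 4) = (r + 1)*(r + 4)^2*(r + 1)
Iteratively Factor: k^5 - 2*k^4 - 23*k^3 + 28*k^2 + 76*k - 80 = (k + 2)*(k^4 - 4*k^3 - 15*k^2 + 58*k - 40) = (k - 5)*(k + 2)*(k^3 + k^2 - 10*k + 8) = (k - 5)*(k - 2)*(k + 2)*(k^2 + 3*k - 4) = (k - 5)*(k - 2)*(k + 2)*(k + 4)*(k - 1)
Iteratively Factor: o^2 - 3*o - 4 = (o + 1)*(o - 4)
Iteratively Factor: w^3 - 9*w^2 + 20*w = (w)*(w^2 - 9*w + 20) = w*(w - 5)*(w - 4)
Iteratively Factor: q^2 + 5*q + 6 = (q + 3)*(q + 2)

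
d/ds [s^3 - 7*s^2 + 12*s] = 3*s^2 - 14*s + 12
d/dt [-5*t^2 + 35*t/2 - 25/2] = 35/2 - 10*t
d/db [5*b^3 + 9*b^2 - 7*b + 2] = 15*b^2 + 18*b - 7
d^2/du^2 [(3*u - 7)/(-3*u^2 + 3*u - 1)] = 6*(-3*(2*u - 1)^2*(3*u - 7) + (9*u - 10)*(3*u^2 - 3*u + 1))/(3*u^2 - 3*u + 1)^3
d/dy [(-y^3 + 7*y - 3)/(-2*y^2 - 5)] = (2*y^4 + 29*y^2 - 12*y - 35)/(4*y^4 + 20*y^2 + 25)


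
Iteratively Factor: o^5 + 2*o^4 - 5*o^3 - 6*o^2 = (o - 2)*(o^4 + 4*o^3 + 3*o^2) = (o - 2)*(o + 3)*(o^3 + o^2) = (o - 2)*(o + 1)*(o + 3)*(o^2) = o*(o - 2)*(o + 1)*(o + 3)*(o)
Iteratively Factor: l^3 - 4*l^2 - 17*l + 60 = (l - 3)*(l^2 - l - 20) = (l - 5)*(l - 3)*(l + 4)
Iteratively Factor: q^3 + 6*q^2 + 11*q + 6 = (q + 3)*(q^2 + 3*q + 2) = (q + 2)*(q + 3)*(q + 1)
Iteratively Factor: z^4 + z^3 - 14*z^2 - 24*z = (z)*(z^3 + z^2 - 14*z - 24) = z*(z + 3)*(z^2 - 2*z - 8) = z*(z - 4)*(z + 3)*(z + 2)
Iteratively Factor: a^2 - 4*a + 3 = (a - 1)*(a - 3)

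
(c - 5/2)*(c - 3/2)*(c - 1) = c^3 - 5*c^2 + 31*c/4 - 15/4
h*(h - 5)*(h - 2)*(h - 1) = h^4 - 8*h^3 + 17*h^2 - 10*h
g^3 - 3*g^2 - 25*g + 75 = (g - 5)*(g - 3)*(g + 5)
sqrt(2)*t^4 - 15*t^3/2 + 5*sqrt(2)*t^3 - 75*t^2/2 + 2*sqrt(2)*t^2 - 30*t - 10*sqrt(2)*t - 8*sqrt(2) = (t + 1)*(t + 4)*(t - 4*sqrt(2))*(sqrt(2)*t + 1/2)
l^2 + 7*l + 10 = (l + 2)*(l + 5)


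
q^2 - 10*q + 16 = (q - 8)*(q - 2)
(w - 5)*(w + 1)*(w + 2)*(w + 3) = w^4 + w^3 - 19*w^2 - 49*w - 30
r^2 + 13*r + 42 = (r + 6)*(r + 7)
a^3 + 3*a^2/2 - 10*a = a*(a - 5/2)*(a + 4)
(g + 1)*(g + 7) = g^2 + 8*g + 7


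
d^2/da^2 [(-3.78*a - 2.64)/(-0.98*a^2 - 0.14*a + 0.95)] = ((1.96*a + 0.14)*(3.78*a + 2.64)*(3.92*a + 0.28) - (22.2264*a + 6.2328)*(0.98*a^2 + 0.14*a - 0.95))/(0.98*a^2 + 0.14*a - 0.95)^3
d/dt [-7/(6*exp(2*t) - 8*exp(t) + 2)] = (21*exp(t) - 14)*exp(t)/(3*exp(2*t) - 4*exp(t) + 1)^2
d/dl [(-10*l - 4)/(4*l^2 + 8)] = (5*l^2 + 4*l - 10)/(2*(l^4 + 4*l^2 + 4))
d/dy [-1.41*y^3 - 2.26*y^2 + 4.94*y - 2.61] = -4.23*y^2 - 4.52*y + 4.94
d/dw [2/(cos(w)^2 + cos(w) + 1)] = 2*(2*cos(w) + 1)*sin(w)/(cos(w)^2 + cos(w) + 1)^2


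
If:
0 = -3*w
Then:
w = 0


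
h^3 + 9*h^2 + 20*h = h*(h + 4)*(h + 5)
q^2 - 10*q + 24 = (q - 6)*(q - 4)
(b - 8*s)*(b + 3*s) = b^2 - 5*b*s - 24*s^2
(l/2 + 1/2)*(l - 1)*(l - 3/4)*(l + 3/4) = l^4/2 - 25*l^2/32 + 9/32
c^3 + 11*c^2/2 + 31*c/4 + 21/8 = (c + 1/2)*(c + 3/2)*(c + 7/2)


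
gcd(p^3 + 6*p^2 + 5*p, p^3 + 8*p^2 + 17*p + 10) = p^2 + 6*p + 5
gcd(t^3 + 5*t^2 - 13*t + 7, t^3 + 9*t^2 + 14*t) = t + 7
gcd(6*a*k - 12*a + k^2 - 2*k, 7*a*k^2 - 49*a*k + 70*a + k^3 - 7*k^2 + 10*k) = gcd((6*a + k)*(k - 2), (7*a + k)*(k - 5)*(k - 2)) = k - 2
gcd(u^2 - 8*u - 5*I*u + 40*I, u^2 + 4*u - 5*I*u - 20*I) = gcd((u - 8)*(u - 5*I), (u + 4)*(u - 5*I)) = u - 5*I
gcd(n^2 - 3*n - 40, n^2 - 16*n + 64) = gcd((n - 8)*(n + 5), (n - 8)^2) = n - 8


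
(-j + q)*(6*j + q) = -6*j^2 + 5*j*q + q^2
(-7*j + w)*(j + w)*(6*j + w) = -42*j^3 - 43*j^2*w + w^3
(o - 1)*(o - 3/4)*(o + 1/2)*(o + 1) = o^4 - o^3/4 - 11*o^2/8 + o/4 + 3/8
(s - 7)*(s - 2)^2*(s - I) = s^4 - 11*s^3 - I*s^3 + 32*s^2 + 11*I*s^2 - 28*s - 32*I*s + 28*I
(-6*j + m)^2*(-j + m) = -36*j^3 + 48*j^2*m - 13*j*m^2 + m^3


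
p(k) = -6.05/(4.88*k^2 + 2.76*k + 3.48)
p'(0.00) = 1.38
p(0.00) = -1.74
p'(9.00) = 0.00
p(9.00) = -0.01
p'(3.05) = 0.06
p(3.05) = -0.11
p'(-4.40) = -0.03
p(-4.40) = -0.07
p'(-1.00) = -1.35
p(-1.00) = -1.08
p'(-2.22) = -0.25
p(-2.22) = -0.28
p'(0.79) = 0.84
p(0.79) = -0.69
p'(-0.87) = -1.52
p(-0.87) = -1.27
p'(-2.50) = -0.18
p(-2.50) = -0.22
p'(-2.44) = -0.19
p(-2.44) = -0.23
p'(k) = -6.05*(-9.76*k - 2.76)/(4.88*k^2 + 2.76*k + 3.48)^2 = (59.048*k + 16.698)/(4.88*k^2 + 2.76*k + 3.48)^2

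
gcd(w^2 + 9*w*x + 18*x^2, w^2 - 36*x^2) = w + 6*x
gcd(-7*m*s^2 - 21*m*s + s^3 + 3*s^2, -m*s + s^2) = s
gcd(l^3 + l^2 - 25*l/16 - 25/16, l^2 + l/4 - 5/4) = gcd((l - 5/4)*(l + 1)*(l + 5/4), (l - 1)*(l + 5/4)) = l + 5/4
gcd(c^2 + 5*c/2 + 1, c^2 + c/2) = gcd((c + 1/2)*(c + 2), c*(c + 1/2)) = c + 1/2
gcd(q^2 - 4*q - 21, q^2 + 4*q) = 1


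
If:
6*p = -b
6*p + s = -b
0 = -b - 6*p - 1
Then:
No Solution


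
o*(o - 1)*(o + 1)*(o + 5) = o^4 + 5*o^3 - o^2 - 5*o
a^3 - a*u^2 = a*(a - u)*(a + u)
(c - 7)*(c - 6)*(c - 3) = c^3 - 16*c^2 + 81*c - 126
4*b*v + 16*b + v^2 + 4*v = (4*b + v)*(v + 4)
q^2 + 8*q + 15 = (q + 3)*(q + 5)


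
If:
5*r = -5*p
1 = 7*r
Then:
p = -1/7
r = 1/7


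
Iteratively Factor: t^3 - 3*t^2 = (t)*(t^2 - 3*t) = t^2*(t - 3)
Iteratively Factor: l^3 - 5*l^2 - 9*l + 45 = (l + 3)*(l^2 - 8*l + 15) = (l - 5)*(l + 3)*(l - 3)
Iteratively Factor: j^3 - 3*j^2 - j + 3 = (j - 1)*(j^2 - 2*j - 3) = (j - 1)*(j + 1)*(j - 3)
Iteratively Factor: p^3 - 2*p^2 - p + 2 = (p - 1)*(p^2 - p - 2) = (p - 2)*(p - 1)*(p + 1)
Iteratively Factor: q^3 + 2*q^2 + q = (q + 1)*(q^2 + q) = (q + 1)^2*(q)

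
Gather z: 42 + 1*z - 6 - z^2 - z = 36 - z^2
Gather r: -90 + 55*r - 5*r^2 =-5*r^2 + 55*r - 90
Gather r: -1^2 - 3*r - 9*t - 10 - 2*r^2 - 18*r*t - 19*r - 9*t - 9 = -2*r^2 + r*(-18*t - 22) - 18*t - 20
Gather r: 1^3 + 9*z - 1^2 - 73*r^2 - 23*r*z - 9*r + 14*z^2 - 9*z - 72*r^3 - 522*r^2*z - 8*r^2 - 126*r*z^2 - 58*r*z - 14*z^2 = -72*r^3 + r^2*(-522*z - 81) + r*(-126*z^2 - 81*z - 9)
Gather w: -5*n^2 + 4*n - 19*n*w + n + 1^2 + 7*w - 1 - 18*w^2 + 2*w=-5*n^2 + 5*n - 18*w^2 + w*(9 - 19*n)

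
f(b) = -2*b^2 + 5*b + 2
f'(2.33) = -4.32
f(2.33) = 2.79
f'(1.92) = -2.68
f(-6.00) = -100.00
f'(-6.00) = 29.00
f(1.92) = 4.23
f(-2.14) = -17.86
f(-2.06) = -16.79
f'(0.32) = 3.72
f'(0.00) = 5.00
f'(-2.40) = 14.60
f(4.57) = -16.92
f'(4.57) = -13.28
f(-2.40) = -21.52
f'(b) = 5 - 4*b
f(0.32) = 3.40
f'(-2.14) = 13.56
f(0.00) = 2.00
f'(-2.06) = 13.24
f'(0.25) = 4.00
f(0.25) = 3.12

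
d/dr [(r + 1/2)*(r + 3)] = 2*r + 7/2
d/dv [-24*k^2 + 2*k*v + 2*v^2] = 2*k + 4*v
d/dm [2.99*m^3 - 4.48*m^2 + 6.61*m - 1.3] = 8.97*m^2 - 8.96*m + 6.61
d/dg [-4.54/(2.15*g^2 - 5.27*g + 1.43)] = (19.522*g - 23.9258)/(2.15*g^2 - 5.27*g + 1.43)^2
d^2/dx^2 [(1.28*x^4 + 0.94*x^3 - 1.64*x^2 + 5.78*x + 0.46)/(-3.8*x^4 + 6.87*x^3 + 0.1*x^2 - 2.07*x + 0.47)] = (-1.13686837721616e-13*x^10 - 93.97856*x^9 + 139.1712*x^8 - 1139.76288*x^7 + 2460.142528*x^6 - 1512.260496*x^5 + 204.970848*x^4 - 451.999408*x^3 + 254.95152*x^2 + 9.867168*x - 14.42104)/(54.872*x^12 - 297.6084*x^11 + 533.71266*x^10 - 218.906703*x^9 - 358.64199*x^8 + 361.785969*x^7 - 8.09662900000001*x^6 - 112.369149*x^5 + 41.321628*x^4 + 4.900734*x^3 - 6.107979*x^2 + 1.371789*x - 0.103823)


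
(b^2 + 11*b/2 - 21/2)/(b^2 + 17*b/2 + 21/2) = (2*b - 3)/(2*b + 3)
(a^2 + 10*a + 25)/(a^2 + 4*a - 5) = (a + 5)/(a - 1)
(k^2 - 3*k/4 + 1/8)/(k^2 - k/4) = (k - 1/2)/k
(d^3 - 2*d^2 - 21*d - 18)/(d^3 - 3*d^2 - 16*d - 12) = (d + 3)/(d + 2)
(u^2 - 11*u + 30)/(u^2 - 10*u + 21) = (u^2 - 11*u + 30)/(u^2 - 10*u + 21)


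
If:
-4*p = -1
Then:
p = 1/4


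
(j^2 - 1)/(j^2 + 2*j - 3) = (j + 1)/(j + 3)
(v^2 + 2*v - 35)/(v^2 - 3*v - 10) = (v + 7)/(v + 2)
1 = 1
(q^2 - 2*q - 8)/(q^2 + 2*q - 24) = (q + 2)/(q + 6)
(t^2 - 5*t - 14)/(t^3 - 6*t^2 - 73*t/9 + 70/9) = 9*(t + 2)/(9*t^2 + 9*t - 10)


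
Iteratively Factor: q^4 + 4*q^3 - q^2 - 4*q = (q + 4)*(q^3 - q) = q*(q + 4)*(q^2 - 1) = q*(q + 1)*(q + 4)*(q - 1)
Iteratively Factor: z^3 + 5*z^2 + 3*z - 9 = (z - 1)*(z^2 + 6*z + 9) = (z - 1)*(z + 3)*(z + 3)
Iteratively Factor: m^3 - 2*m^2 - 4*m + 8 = (m - 2)*(m^2 - 4) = (m - 2)^2*(m + 2)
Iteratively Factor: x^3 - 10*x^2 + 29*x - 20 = (x - 4)*(x^2 - 6*x + 5) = (x - 4)*(x - 1)*(x - 5)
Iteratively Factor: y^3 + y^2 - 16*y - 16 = (y + 1)*(y^2 - 16) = (y + 1)*(y + 4)*(y - 4)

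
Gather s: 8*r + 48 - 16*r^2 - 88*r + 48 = -16*r^2 - 80*r + 96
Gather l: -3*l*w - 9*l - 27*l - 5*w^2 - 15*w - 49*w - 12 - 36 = l*(-3*w - 36) - 5*w^2 - 64*w - 48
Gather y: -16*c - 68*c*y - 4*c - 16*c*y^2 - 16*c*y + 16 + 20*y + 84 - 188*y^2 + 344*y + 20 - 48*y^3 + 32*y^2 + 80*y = -20*c - 48*y^3 + y^2*(-16*c - 156) + y*(444 - 84*c) + 120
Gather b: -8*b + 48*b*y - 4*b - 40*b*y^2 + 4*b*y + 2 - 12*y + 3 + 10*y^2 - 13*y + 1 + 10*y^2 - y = b*(-40*y^2 + 52*y - 12) + 20*y^2 - 26*y + 6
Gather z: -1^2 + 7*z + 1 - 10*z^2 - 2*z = -10*z^2 + 5*z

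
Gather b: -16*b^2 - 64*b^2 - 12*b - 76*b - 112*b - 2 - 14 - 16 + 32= -80*b^2 - 200*b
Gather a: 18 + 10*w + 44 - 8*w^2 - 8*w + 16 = -8*w^2 + 2*w + 78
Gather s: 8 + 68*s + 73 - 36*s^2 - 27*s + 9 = -36*s^2 + 41*s + 90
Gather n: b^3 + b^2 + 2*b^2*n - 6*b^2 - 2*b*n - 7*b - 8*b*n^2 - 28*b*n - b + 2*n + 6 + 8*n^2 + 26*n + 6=b^3 - 5*b^2 - 8*b + n^2*(8 - 8*b) + n*(2*b^2 - 30*b + 28) + 12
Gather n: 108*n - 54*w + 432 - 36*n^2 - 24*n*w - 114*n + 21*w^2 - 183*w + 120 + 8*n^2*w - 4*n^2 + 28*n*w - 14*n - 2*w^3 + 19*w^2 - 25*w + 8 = n^2*(8*w - 40) + n*(4*w - 20) - 2*w^3 + 40*w^2 - 262*w + 560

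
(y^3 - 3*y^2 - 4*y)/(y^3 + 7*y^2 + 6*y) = (y - 4)/(y + 6)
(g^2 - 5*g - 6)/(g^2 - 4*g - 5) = (g - 6)/(g - 5)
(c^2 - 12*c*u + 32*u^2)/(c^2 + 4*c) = (c^2 - 12*c*u + 32*u^2)/(c*(c + 4))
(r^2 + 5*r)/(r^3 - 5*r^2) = (r + 5)/(r*(r - 5))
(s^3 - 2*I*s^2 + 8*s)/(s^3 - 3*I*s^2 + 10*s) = (s - 4*I)/(s - 5*I)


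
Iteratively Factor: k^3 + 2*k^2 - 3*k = (k - 1)*(k^2 + 3*k) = k*(k - 1)*(k + 3)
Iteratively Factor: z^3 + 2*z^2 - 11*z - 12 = (z + 4)*(z^2 - 2*z - 3) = (z + 1)*(z + 4)*(z - 3)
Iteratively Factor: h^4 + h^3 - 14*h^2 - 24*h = (h - 4)*(h^3 + 5*h^2 + 6*h) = (h - 4)*(h + 3)*(h^2 + 2*h) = h*(h - 4)*(h + 3)*(h + 2)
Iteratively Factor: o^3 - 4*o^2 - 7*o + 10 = (o - 5)*(o^2 + o - 2) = (o - 5)*(o + 2)*(o - 1)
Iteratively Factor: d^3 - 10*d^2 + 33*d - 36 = (d - 4)*(d^2 - 6*d + 9) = (d - 4)*(d - 3)*(d - 3)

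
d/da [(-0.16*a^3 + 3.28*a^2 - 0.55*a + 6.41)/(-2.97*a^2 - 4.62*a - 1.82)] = (0.4752*a^4 + 1.4784*a^3 - 15.9135*a^2 + 26.1362*a + 30.6152)/(8.8209*a^4 + 27.4428*a^3 + 32.1552*a^2 + 16.8168*a + 3.3124)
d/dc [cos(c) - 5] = -sin(c)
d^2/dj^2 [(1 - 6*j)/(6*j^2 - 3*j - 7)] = 6*(3*(4*j - 1)^2*(6*j - 1) + 4*(9*j - 2)*(-6*j^2 + 3*j + 7))/(-6*j^2 + 3*j + 7)^3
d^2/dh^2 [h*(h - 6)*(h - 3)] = 6*h - 18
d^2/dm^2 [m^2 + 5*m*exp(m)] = 5*m*exp(m) + 10*exp(m) + 2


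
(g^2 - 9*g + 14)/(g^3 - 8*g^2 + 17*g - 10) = (g - 7)/(g^2 - 6*g + 5)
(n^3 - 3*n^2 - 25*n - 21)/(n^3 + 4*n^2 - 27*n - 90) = (n^2 - 6*n - 7)/(n^2 + n - 30)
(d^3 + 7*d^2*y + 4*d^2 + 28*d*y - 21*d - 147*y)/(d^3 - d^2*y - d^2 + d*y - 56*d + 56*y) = (-d^2 - 7*d*y + 3*d + 21*y)/(-d^2 + d*y + 8*d - 8*y)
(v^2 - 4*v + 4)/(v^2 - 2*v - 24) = (-v^2 + 4*v - 4)/(-v^2 + 2*v + 24)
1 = 1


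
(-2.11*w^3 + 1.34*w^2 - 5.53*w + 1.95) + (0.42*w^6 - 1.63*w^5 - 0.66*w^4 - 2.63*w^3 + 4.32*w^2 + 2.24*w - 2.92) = 0.42*w^6 - 1.63*w^5 - 0.66*w^4 - 4.74*w^3 + 5.66*w^2 - 3.29*w - 0.97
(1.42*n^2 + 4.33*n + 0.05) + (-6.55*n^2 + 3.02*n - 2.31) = -5.13*n^2 + 7.35*n - 2.26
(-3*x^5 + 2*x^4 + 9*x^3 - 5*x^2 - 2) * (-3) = 9*x^5 - 6*x^4 - 27*x^3 + 15*x^2 + 6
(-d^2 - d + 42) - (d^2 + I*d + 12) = -2*d^2 - d - I*d + 30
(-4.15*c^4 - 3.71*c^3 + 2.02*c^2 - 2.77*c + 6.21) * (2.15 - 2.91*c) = 12.0765*c^5 + 1.8736*c^4 - 13.8547*c^3 + 12.4037*c^2 - 24.0266*c + 13.3515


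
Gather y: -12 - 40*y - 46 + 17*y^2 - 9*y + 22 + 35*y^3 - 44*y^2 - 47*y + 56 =35*y^3 - 27*y^2 - 96*y + 20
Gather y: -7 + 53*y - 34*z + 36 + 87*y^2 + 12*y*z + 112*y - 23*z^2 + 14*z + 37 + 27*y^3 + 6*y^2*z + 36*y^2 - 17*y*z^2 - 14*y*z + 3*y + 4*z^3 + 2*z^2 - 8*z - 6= 27*y^3 + y^2*(6*z + 123) + y*(-17*z^2 - 2*z + 168) + 4*z^3 - 21*z^2 - 28*z + 60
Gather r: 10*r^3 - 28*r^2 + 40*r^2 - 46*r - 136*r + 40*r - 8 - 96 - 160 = 10*r^3 + 12*r^2 - 142*r - 264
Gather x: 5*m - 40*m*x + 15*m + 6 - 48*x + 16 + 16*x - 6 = 20*m + x*(-40*m - 32) + 16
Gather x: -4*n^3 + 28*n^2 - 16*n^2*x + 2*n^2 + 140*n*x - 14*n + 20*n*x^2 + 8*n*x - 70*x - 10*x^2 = -4*n^3 + 30*n^2 - 14*n + x^2*(20*n - 10) + x*(-16*n^2 + 148*n - 70)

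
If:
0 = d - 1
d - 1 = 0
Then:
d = 1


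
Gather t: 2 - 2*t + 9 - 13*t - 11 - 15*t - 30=-30*t - 30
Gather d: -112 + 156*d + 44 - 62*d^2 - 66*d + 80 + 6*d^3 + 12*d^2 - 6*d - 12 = 6*d^3 - 50*d^2 + 84*d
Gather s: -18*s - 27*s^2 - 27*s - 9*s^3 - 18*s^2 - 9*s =-9*s^3 - 45*s^2 - 54*s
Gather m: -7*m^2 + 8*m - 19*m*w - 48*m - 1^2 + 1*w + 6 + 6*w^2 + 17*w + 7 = -7*m^2 + m*(-19*w - 40) + 6*w^2 + 18*w + 12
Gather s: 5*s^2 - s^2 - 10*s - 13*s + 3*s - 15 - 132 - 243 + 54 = 4*s^2 - 20*s - 336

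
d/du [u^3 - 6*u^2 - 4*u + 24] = 3*u^2 - 12*u - 4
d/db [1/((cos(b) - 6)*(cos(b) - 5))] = (2*cos(b) - 11)*sin(b)/((cos(b) - 6)^2*(cos(b) - 5)^2)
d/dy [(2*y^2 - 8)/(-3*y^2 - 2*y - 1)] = 4*(-y^2 - 13*y - 4)/(9*y^4 + 12*y^3 + 10*y^2 + 4*y + 1)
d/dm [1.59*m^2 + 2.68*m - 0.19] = 3.18*m + 2.68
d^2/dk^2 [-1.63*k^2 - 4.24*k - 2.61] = -3.26000000000000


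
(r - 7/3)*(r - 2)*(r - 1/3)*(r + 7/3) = r^4 - 7*r^3/3 - 43*r^2/9 + 343*r/27 - 98/27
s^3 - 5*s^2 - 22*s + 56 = (s - 7)*(s - 2)*(s + 4)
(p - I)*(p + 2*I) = p^2 + I*p + 2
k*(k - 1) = k^2 - k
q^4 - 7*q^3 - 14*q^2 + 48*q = q*(q - 8)*(q - 2)*(q + 3)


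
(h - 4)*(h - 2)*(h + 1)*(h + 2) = h^4 - 3*h^3 - 8*h^2 + 12*h + 16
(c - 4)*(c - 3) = c^2 - 7*c + 12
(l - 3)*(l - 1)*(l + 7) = l^3 + 3*l^2 - 25*l + 21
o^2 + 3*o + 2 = (o + 1)*(o + 2)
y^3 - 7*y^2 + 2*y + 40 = (y - 5)*(y - 4)*(y + 2)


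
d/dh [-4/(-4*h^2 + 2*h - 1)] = 8*(1 - 4*h)/(4*h^2 - 2*h + 1)^2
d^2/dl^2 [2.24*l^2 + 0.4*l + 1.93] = 4.48000000000000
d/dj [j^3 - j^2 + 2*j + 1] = 3*j^2 - 2*j + 2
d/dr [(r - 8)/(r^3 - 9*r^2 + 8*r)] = (1 - 2*r)/(r^2*(r^2 - 2*r + 1))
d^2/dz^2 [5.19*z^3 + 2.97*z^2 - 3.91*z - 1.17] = 31.14*z + 5.94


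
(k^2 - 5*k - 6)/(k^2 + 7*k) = (k^2 - 5*k - 6)/(k*(k + 7))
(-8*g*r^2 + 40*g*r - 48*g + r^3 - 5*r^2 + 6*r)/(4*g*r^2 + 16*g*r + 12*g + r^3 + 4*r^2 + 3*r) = (-8*g*r^2 + 40*g*r - 48*g + r^3 - 5*r^2 + 6*r)/(4*g*r^2 + 16*g*r + 12*g + r^3 + 4*r^2 + 3*r)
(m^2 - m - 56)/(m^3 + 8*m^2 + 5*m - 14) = (m - 8)/(m^2 + m - 2)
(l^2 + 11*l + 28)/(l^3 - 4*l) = (l^2 + 11*l + 28)/(l*(l^2 - 4))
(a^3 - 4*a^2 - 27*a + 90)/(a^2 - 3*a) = a - 1 - 30/a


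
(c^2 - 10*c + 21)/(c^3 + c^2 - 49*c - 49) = (c - 3)/(c^2 + 8*c + 7)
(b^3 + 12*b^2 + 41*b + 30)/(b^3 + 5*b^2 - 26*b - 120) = (b^2 + 6*b + 5)/(b^2 - b - 20)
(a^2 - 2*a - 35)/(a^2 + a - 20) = (a - 7)/(a - 4)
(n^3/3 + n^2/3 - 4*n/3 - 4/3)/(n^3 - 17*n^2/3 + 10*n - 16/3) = (n^2 + 3*n + 2)/(3*n^2 - 11*n + 8)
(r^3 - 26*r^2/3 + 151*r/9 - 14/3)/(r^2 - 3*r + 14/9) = (3*r^2 - 19*r + 6)/(3*r - 2)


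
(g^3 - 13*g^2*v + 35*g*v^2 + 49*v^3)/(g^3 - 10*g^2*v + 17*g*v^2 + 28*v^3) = (-g + 7*v)/(-g + 4*v)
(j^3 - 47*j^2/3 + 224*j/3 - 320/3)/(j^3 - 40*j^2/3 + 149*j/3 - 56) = (3*j^2 - 23*j + 40)/(3*j^2 - 16*j + 21)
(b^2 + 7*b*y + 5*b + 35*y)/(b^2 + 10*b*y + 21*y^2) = (b + 5)/(b + 3*y)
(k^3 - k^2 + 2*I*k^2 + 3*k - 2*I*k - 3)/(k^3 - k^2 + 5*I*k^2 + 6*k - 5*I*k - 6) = (k + 3*I)/(k + 6*I)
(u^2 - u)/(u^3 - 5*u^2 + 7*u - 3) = u/(u^2 - 4*u + 3)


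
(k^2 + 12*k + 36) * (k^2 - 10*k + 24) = k^4 + 2*k^3 - 60*k^2 - 72*k + 864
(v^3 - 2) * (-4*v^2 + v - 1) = -4*v^5 + v^4 - v^3 + 8*v^2 - 2*v + 2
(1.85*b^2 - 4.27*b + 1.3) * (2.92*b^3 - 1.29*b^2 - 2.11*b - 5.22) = 5.402*b^5 - 14.8549*b^4 + 5.4008*b^3 - 2.3243*b^2 + 19.5464*b - 6.786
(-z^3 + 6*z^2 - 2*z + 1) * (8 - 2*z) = 2*z^4 - 20*z^3 + 52*z^2 - 18*z + 8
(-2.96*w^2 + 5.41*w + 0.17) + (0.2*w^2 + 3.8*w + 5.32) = -2.76*w^2 + 9.21*w + 5.49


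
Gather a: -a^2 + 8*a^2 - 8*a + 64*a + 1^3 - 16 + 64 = 7*a^2 + 56*a + 49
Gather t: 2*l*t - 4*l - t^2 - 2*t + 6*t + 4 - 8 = -4*l - t^2 + t*(2*l + 4) - 4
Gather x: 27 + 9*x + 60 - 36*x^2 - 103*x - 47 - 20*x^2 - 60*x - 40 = -56*x^2 - 154*x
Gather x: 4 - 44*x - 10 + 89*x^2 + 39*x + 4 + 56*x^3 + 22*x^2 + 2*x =56*x^3 + 111*x^2 - 3*x - 2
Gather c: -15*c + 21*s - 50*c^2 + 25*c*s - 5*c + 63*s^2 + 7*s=-50*c^2 + c*(25*s - 20) + 63*s^2 + 28*s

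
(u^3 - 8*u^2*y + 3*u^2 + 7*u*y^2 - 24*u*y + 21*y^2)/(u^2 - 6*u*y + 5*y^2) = (-u^2 + 7*u*y - 3*u + 21*y)/(-u + 5*y)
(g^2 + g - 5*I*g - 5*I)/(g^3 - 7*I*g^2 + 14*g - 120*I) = (g + 1)/(g^2 - 2*I*g + 24)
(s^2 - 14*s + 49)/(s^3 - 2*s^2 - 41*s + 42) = (s - 7)/(s^2 + 5*s - 6)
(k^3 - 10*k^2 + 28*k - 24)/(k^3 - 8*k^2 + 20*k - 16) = (k - 6)/(k - 4)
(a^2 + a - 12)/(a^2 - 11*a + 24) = (a + 4)/(a - 8)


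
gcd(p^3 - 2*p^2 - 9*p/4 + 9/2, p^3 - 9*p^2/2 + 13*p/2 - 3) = p^2 - 7*p/2 + 3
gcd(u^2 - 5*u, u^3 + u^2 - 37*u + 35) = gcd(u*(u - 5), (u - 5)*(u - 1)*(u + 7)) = u - 5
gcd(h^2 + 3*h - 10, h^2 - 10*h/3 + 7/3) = 1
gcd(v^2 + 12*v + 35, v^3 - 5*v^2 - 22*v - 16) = 1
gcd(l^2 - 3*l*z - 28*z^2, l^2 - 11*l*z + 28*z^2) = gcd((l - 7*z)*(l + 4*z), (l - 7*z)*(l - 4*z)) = -l + 7*z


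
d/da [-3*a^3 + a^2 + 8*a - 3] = -9*a^2 + 2*a + 8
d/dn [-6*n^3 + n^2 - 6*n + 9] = -18*n^2 + 2*n - 6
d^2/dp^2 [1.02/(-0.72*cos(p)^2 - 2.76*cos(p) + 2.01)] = (2.115072*(1 - cos(p)^2)^2 + 6.080832*cos(p)^3 + 14.732064*cos(p)^2 - 6.503112*cos(p) - 20.607264)/(0.72*cos(p)^2 + 2.76*cos(p) - 2.01)^3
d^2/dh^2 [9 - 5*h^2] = -10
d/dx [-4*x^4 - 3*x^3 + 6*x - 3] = -16*x^3 - 9*x^2 + 6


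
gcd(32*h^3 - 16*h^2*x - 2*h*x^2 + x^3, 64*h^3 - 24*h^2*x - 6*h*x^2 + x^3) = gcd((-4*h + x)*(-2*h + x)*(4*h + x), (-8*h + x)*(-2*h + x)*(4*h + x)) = -8*h^2 + 2*h*x + x^2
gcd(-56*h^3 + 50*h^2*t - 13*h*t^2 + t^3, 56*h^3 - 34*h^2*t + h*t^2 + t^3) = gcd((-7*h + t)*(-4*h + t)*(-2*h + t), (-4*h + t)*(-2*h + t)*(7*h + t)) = 8*h^2 - 6*h*t + t^2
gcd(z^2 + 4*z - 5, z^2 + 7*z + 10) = z + 5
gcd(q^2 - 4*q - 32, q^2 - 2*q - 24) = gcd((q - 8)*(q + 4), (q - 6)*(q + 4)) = q + 4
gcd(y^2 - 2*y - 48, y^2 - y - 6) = 1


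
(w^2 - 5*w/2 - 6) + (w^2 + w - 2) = 2*w^2 - 3*w/2 - 8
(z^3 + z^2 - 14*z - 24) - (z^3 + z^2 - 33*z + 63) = 19*z - 87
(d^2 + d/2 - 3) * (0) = 0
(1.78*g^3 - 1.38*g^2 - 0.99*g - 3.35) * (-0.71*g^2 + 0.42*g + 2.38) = -1.2638*g^5 + 1.7274*g^4 + 4.3597*g^3 - 1.3217*g^2 - 3.7632*g - 7.973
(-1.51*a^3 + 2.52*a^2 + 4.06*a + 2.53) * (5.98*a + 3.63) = -9.0298*a^4 + 9.5883*a^3 + 33.4264*a^2 + 29.8672*a + 9.1839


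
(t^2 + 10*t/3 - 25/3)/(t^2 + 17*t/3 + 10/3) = (3*t - 5)/(3*t + 2)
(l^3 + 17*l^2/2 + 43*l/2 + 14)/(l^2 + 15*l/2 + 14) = l + 1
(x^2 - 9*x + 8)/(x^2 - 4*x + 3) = (x - 8)/(x - 3)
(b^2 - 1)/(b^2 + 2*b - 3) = (b + 1)/(b + 3)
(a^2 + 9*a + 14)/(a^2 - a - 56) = (a + 2)/(a - 8)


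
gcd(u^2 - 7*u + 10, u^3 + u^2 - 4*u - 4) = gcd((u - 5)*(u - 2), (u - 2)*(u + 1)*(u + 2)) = u - 2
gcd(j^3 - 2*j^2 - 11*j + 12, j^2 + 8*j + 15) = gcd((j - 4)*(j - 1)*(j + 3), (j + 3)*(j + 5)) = j + 3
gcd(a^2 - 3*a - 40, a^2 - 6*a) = 1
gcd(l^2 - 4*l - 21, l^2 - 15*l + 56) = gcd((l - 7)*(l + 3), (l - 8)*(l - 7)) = l - 7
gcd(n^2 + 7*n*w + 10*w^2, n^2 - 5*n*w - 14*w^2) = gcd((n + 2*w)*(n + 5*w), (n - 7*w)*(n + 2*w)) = n + 2*w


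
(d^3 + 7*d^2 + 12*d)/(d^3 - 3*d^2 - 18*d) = (d + 4)/(d - 6)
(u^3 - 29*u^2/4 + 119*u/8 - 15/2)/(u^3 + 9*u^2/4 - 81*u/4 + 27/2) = (u^2 - 13*u/2 + 10)/(u^2 + 3*u - 18)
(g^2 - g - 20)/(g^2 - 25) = (g + 4)/(g + 5)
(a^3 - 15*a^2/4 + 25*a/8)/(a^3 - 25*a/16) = 2*(2*a - 5)/(4*a + 5)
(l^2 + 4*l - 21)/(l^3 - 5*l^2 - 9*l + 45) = (l + 7)/(l^2 - 2*l - 15)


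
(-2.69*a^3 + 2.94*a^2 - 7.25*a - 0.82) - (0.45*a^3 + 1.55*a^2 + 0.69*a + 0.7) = -3.14*a^3 + 1.39*a^2 - 7.94*a - 1.52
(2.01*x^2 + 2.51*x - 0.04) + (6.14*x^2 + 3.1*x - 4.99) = 8.15*x^2 + 5.61*x - 5.03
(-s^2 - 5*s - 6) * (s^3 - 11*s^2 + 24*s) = -s^5 + 6*s^4 + 25*s^3 - 54*s^2 - 144*s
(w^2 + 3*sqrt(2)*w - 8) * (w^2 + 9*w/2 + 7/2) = w^4 + 3*sqrt(2)*w^3 + 9*w^3/2 - 9*w^2/2 + 27*sqrt(2)*w^2/2 - 36*w + 21*sqrt(2)*w/2 - 28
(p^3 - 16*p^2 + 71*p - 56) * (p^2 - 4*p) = p^5 - 20*p^4 + 135*p^3 - 340*p^2 + 224*p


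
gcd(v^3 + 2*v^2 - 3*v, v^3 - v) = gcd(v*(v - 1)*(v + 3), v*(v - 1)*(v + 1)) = v^2 - v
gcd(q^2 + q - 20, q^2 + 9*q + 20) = q + 5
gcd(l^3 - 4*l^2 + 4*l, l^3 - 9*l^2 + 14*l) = l^2 - 2*l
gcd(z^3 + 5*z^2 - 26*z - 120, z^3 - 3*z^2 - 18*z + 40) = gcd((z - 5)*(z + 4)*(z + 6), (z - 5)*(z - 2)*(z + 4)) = z^2 - z - 20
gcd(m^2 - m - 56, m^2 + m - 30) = 1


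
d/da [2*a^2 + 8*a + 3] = 4*a + 8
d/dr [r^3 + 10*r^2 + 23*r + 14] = 3*r^2 + 20*r + 23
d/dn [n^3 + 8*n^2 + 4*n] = 3*n^2 + 16*n + 4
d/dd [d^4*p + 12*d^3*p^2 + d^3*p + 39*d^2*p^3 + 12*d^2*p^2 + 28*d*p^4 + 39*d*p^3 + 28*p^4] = p*(4*d^3 + 36*d^2*p + 3*d^2 + 78*d*p^2 + 24*d*p + 28*p^3 + 39*p^2)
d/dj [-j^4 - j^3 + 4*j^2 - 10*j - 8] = -4*j^3 - 3*j^2 + 8*j - 10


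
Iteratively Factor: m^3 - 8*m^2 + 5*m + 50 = (m + 2)*(m^2 - 10*m + 25) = (m - 5)*(m + 2)*(m - 5)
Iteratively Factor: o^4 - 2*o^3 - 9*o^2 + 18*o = (o)*(o^3 - 2*o^2 - 9*o + 18) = o*(o + 3)*(o^2 - 5*o + 6) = o*(o - 3)*(o + 3)*(o - 2)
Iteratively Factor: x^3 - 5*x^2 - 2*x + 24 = (x - 3)*(x^2 - 2*x - 8) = (x - 3)*(x + 2)*(x - 4)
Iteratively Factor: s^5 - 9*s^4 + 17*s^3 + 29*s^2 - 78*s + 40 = (s - 1)*(s^4 - 8*s^3 + 9*s^2 + 38*s - 40) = (s - 5)*(s - 1)*(s^3 - 3*s^2 - 6*s + 8) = (s - 5)*(s - 1)*(s + 2)*(s^2 - 5*s + 4) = (s - 5)*(s - 1)^2*(s + 2)*(s - 4)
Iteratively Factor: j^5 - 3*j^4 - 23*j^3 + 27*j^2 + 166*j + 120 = (j + 2)*(j^4 - 5*j^3 - 13*j^2 + 53*j + 60) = (j - 5)*(j + 2)*(j^3 - 13*j - 12) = (j - 5)*(j + 2)*(j + 3)*(j^2 - 3*j - 4) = (j - 5)*(j + 1)*(j + 2)*(j + 3)*(j - 4)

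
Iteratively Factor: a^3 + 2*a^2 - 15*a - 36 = (a - 4)*(a^2 + 6*a + 9) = (a - 4)*(a + 3)*(a + 3)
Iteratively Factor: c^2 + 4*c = (c + 4)*(c)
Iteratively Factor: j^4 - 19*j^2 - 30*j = (j - 5)*(j^3 + 5*j^2 + 6*j) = (j - 5)*(j + 2)*(j^2 + 3*j) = (j - 5)*(j + 2)*(j + 3)*(j)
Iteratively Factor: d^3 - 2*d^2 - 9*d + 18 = (d - 3)*(d^2 + d - 6) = (d - 3)*(d - 2)*(d + 3)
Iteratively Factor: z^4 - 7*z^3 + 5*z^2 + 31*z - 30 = (z - 3)*(z^3 - 4*z^2 - 7*z + 10) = (z - 3)*(z + 2)*(z^2 - 6*z + 5) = (z - 5)*(z - 3)*(z + 2)*(z - 1)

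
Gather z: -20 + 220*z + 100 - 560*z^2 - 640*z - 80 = -560*z^2 - 420*z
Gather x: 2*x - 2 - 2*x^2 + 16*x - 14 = -2*x^2 + 18*x - 16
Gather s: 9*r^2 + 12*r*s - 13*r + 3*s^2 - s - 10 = 9*r^2 - 13*r + 3*s^2 + s*(12*r - 1) - 10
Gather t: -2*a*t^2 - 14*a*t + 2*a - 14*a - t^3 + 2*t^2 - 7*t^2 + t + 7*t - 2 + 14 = -12*a - t^3 + t^2*(-2*a - 5) + t*(8 - 14*a) + 12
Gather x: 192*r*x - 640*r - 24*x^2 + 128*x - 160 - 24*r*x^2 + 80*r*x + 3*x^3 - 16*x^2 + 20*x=-640*r + 3*x^3 + x^2*(-24*r - 40) + x*(272*r + 148) - 160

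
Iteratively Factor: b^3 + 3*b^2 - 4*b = (b)*(b^2 + 3*b - 4) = b*(b - 1)*(b + 4)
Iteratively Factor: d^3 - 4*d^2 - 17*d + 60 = (d + 4)*(d^2 - 8*d + 15) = (d - 5)*(d + 4)*(d - 3)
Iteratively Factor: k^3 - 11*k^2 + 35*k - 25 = (k - 5)*(k^2 - 6*k + 5) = (k - 5)*(k - 1)*(k - 5)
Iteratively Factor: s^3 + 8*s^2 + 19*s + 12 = (s + 3)*(s^2 + 5*s + 4) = (s + 3)*(s + 4)*(s + 1)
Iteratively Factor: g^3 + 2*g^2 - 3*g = (g - 1)*(g^2 + 3*g) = g*(g - 1)*(g + 3)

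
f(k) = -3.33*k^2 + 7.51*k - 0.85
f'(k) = 7.51 - 6.66*k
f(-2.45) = -39.24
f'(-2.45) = 23.83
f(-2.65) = -44.14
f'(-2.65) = 25.16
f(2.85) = -6.49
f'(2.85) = -11.47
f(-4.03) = -85.20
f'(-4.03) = 34.35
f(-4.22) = -91.84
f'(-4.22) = 35.62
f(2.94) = -7.55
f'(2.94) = -12.07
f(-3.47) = -67.01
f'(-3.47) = 30.62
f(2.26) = -0.89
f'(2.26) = -7.54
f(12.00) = -390.25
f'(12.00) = -72.41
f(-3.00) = -53.35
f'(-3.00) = 27.49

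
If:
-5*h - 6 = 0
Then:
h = -6/5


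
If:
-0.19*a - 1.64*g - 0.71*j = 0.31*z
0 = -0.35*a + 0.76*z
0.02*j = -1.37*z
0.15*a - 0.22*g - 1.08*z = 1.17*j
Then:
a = 0.00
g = 0.00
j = 0.00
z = 0.00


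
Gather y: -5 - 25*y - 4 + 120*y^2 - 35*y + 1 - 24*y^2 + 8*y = 96*y^2 - 52*y - 8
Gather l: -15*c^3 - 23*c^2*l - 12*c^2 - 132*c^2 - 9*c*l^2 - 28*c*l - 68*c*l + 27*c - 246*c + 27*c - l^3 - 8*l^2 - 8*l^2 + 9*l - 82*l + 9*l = -15*c^3 - 144*c^2 - 192*c - l^3 + l^2*(-9*c - 16) + l*(-23*c^2 - 96*c - 64)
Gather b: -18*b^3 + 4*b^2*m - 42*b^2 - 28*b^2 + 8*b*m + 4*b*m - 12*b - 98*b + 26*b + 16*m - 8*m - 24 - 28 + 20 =-18*b^3 + b^2*(4*m - 70) + b*(12*m - 84) + 8*m - 32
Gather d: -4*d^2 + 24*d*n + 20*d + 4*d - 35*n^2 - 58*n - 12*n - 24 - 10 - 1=-4*d^2 + d*(24*n + 24) - 35*n^2 - 70*n - 35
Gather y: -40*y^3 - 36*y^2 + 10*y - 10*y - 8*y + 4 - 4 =-40*y^3 - 36*y^2 - 8*y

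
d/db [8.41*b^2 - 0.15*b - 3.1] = 16.82*b - 0.15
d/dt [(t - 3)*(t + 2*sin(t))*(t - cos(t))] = (t - 3)*(t + 2*sin(t))*(sin(t) + 1) + (t - 3)*(t - cos(t))*(2*cos(t) + 1) + (t + 2*sin(t))*(t - cos(t))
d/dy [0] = 0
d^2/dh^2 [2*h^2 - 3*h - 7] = 4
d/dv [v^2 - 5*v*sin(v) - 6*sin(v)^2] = -5*v*cos(v) + 2*v - 5*sin(v) - 6*sin(2*v)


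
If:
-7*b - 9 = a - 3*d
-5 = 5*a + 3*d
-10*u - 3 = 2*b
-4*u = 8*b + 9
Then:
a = -77/72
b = -13/12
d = 25/216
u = -1/12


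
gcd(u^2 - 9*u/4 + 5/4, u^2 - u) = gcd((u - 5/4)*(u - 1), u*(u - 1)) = u - 1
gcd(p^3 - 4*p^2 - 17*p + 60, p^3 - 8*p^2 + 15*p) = p^2 - 8*p + 15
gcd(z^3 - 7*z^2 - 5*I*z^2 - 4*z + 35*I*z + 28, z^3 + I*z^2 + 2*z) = z - I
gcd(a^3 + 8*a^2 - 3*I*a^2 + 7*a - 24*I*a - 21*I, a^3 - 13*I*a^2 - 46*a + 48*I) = a - 3*I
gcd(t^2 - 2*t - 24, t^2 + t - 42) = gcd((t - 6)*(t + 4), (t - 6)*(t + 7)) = t - 6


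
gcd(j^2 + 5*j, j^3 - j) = j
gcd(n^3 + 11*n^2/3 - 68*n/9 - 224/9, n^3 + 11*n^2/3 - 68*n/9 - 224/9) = n^3 + 11*n^2/3 - 68*n/9 - 224/9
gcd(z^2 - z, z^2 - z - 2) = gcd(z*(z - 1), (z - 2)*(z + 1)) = 1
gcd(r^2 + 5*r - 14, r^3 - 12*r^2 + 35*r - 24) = 1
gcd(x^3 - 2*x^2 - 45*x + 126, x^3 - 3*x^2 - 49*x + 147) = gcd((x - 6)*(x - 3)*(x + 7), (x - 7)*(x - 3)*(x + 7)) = x^2 + 4*x - 21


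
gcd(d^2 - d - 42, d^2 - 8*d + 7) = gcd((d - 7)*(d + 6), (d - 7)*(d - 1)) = d - 7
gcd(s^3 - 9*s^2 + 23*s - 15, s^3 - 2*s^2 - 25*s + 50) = s - 5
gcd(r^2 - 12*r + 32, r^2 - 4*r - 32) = r - 8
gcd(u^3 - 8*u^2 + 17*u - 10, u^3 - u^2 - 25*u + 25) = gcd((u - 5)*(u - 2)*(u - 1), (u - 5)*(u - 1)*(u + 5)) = u^2 - 6*u + 5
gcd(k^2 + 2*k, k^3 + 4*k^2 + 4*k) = k^2 + 2*k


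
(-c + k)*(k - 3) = -c*k + 3*c + k^2 - 3*k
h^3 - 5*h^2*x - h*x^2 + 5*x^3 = (h - 5*x)*(h - x)*(h + x)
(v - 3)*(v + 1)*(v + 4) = v^3 + 2*v^2 - 11*v - 12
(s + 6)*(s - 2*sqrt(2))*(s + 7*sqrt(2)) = s^3 + 6*s^2 + 5*sqrt(2)*s^2 - 28*s + 30*sqrt(2)*s - 168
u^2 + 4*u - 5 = (u - 1)*(u + 5)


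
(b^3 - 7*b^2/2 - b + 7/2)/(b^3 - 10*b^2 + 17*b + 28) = (2*b^2 - 9*b + 7)/(2*(b^2 - 11*b + 28))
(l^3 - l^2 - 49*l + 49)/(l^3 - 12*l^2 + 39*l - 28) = (l + 7)/(l - 4)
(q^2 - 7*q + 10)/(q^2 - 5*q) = (q - 2)/q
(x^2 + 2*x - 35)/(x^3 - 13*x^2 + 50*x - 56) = (x^2 + 2*x - 35)/(x^3 - 13*x^2 + 50*x - 56)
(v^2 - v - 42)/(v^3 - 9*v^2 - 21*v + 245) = (v + 6)/(v^2 - 2*v - 35)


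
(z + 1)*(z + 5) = z^2 + 6*z + 5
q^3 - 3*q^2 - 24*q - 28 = (q - 7)*(q + 2)^2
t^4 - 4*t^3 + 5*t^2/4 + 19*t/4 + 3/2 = (t - 3)*(t - 2)*(t + 1/2)^2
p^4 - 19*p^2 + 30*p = p*(p - 3)*(p - 2)*(p + 5)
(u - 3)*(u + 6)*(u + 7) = u^3 + 10*u^2 + 3*u - 126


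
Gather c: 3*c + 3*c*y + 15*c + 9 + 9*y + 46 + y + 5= c*(3*y + 18) + 10*y + 60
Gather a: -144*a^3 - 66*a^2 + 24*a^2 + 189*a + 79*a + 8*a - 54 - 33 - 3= -144*a^3 - 42*a^2 + 276*a - 90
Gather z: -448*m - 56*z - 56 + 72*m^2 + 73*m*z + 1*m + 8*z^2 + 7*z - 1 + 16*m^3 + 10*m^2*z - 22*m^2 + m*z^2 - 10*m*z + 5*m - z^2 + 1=16*m^3 + 50*m^2 - 442*m + z^2*(m + 7) + z*(10*m^2 + 63*m - 49) - 56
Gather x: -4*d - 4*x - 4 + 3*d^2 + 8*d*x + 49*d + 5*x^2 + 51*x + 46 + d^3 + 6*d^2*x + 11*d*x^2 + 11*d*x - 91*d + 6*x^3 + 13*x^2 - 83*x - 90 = d^3 + 3*d^2 - 46*d + 6*x^3 + x^2*(11*d + 18) + x*(6*d^2 + 19*d - 36) - 48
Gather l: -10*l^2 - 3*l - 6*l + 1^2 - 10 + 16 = -10*l^2 - 9*l + 7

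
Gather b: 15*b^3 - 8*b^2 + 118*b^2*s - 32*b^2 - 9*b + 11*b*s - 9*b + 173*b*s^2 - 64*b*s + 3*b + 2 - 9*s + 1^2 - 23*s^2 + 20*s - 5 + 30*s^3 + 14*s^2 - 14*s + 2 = 15*b^3 + b^2*(118*s - 40) + b*(173*s^2 - 53*s - 15) + 30*s^3 - 9*s^2 - 3*s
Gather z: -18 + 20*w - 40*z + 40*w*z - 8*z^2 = 20*w - 8*z^2 + z*(40*w - 40) - 18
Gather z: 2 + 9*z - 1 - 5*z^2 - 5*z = -5*z^2 + 4*z + 1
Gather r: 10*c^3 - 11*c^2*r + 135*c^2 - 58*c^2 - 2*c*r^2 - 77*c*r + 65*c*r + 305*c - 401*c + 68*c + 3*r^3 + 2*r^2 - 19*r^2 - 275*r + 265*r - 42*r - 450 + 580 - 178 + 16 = 10*c^3 + 77*c^2 - 28*c + 3*r^3 + r^2*(-2*c - 17) + r*(-11*c^2 - 12*c - 52) - 32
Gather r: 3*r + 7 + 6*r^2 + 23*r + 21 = 6*r^2 + 26*r + 28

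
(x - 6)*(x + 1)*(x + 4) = x^3 - x^2 - 26*x - 24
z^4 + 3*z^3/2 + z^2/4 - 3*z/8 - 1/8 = (z - 1/2)*(z + 1/2)^2*(z + 1)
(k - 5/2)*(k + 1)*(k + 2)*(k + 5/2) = k^4 + 3*k^3 - 17*k^2/4 - 75*k/4 - 25/2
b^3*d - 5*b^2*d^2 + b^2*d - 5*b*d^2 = b*(b - 5*d)*(b*d + d)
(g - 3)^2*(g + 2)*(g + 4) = g^4 - 19*g^2 + 6*g + 72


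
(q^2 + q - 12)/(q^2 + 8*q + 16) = (q - 3)/(q + 4)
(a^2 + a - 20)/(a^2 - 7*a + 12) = (a + 5)/(a - 3)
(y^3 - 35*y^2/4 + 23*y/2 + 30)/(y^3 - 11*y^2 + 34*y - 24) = (y + 5/4)/(y - 1)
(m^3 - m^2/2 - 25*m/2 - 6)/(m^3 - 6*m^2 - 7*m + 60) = (m + 1/2)/(m - 5)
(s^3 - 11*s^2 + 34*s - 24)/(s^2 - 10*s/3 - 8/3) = 3*(s^2 - 7*s + 6)/(3*s + 2)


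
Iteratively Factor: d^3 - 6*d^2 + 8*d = (d)*(d^2 - 6*d + 8) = d*(d - 2)*(d - 4)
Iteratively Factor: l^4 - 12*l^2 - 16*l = (l - 4)*(l^3 + 4*l^2 + 4*l) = l*(l - 4)*(l^2 + 4*l + 4) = l*(l - 4)*(l + 2)*(l + 2)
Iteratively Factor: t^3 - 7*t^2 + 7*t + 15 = (t - 5)*(t^2 - 2*t - 3) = (t - 5)*(t - 3)*(t + 1)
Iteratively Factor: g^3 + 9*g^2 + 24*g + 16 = (g + 1)*(g^2 + 8*g + 16) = (g + 1)*(g + 4)*(g + 4)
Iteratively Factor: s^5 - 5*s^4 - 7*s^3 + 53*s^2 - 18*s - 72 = (s - 3)*(s^4 - 2*s^3 - 13*s^2 + 14*s + 24) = (s - 4)*(s - 3)*(s^3 + 2*s^2 - 5*s - 6) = (s - 4)*(s - 3)*(s + 3)*(s^2 - s - 2) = (s - 4)*(s - 3)*(s + 1)*(s + 3)*(s - 2)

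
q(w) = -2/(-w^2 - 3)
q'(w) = -4*w/(-w^2 - 3)^2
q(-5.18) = 0.07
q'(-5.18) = 0.02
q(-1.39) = 0.41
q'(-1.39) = 0.23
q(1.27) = 0.43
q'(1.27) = -0.24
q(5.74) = 0.06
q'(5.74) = -0.02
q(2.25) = 0.25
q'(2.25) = -0.14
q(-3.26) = 0.15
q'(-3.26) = 0.07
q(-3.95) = 0.11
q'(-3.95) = 0.05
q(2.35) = 0.23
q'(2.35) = -0.13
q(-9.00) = 0.02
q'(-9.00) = 0.01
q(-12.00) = 0.01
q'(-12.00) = 0.00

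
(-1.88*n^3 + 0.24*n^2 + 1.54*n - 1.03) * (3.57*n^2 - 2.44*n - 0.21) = -6.7116*n^5 + 5.444*n^4 + 5.307*n^3 - 7.4851*n^2 + 2.1898*n + 0.2163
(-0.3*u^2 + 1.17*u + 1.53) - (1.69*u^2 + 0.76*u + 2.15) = -1.99*u^2 + 0.41*u - 0.62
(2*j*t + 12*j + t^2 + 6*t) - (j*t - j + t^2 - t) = j*t + 13*j + 7*t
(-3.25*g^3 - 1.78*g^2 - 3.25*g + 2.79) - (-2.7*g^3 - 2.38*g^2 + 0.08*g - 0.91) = -0.55*g^3 + 0.6*g^2 - 3.33*g + 3.7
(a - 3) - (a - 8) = 5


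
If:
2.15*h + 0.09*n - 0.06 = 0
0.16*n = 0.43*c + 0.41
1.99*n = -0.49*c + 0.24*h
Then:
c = -0.87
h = 0.02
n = 0.22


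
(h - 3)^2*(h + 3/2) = h^3 - 9*h^2/2 + 27/2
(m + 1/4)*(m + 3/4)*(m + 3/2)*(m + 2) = m^4 + 9*m^3/2 + 107*m^2/16 + 117*m/32 + 9/16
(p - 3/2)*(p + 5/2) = p^2 + p - 15/4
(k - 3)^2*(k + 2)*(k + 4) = k^4 - 19*k^2 + 6*k + 72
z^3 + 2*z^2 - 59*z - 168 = (z - 8)*(z + 3)*(z + 7)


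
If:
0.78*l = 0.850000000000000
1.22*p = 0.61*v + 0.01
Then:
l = 1.09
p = 0.5*v + 0.00819672131147541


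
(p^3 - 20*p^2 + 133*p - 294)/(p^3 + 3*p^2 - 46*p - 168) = (p^2 - 13*p + 42)/(p^2 + 10*p + 24)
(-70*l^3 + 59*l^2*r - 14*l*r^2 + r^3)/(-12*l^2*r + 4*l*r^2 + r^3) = (35*l^2 - 12*l*r + r^2)/(r*(6*l + r))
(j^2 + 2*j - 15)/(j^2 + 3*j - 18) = (j + 5)/(j + 6)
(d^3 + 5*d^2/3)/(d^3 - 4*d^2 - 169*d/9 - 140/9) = 3*d^2/(3*d^2 - 17*d - 28)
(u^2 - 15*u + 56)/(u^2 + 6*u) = (u^2 - 15*u + 56)/(u*(u + 6))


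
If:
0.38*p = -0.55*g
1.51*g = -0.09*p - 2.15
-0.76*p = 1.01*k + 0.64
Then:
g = -1.56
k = -2.33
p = 2.26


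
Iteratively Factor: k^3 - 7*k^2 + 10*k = (k)*(k^2 - 7*k + 10) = k*(k - 2)*(k - 5)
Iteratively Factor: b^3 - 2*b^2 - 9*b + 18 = (b + 3)*(b^2 - 5*b + 6) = (b - 2)*(b + 3)*(b - 3)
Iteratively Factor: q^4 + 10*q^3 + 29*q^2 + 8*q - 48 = (q + 4)*(q^3 + 6*q^2 + 5*q - 12) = (q + 4)^2*(q^2 + 2*q - 3) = (q - 1)*(q + 4)^2*(q + 3)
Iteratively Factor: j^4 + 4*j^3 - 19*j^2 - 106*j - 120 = (j + 3)*(j^3 + j^2 - 22*j - 40) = (j + 2)*(j + 3)*(j^2 - j - 20) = (j + 2)*(j + 3)*(j + 4)*(j - 5)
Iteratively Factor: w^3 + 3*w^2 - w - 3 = (w + 1)*(w^2 + 2*w - 3) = (w + 1)*(w + 3)*(w - 1)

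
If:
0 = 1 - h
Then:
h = 1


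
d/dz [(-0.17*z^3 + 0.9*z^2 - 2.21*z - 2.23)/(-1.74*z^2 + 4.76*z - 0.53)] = (0.2958*z^4 - 1.6184*z^3 + 0.7089*z^2 - 8.7144*z + 11.7861)/(3.0276*z^4 - 16.5648*z^3 + 24.502*z^2 - 5.0456*z + 0.2809)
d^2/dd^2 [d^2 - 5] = 2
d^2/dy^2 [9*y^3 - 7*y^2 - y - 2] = 54*y - 14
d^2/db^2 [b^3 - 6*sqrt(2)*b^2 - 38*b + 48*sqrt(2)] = 6*b - 12*sqrt(2)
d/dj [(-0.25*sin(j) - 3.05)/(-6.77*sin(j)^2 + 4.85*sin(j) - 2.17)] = (-1.6925*sin(j)^2 - 41.297*sin(j) + 15.335)*cos(j)/(45.8329*sin(j)^4 - 65.669*sin(j)^3 + 52.9043*sin(j)^2 - 21.049*sin(j) + 4.7089)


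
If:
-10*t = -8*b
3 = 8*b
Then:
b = 3/8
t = 3/10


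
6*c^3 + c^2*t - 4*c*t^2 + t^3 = (-3*c + t)*(-2*c + t)*(c + t)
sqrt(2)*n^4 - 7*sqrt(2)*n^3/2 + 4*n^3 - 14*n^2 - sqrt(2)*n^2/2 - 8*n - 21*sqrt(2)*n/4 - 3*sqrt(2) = (n - 4)*(n + sqrt(2)/2)*(n + 3*sqrt(2)/2)*(sqrt(2)*n + sqrt(2)/2)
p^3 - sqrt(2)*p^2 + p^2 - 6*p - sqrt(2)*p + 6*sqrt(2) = (p - 2)*(p + 3)*(p - sqrt(2))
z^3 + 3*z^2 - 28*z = z*(z - 4)*(z + 7)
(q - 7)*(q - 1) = q^2 - 8*q + 7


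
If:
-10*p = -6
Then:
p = 3/5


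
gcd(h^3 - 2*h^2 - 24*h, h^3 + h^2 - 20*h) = h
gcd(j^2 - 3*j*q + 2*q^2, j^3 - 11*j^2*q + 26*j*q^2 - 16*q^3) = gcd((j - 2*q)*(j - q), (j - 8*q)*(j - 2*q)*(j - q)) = j^2 - 3*j*q + 2*q^2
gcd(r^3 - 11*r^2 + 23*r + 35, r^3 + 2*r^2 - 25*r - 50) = r - 5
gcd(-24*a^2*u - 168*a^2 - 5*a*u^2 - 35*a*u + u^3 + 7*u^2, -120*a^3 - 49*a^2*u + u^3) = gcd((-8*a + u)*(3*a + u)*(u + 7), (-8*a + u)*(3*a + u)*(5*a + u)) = -24*a^2 - 5*a*u + u^2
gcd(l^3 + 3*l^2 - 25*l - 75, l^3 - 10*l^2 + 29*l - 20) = l - 5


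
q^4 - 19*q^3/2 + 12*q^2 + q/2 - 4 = (q - 8)*(q - 1)^2*(q + 1/2)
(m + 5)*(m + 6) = m^2 + 11*m + 30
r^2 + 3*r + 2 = (r + 1)*(r + 2)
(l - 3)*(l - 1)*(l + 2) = l^3 - 2*l^2 - 5*l + 6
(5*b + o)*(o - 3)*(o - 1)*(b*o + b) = 5*b^2*o^3 - 15*b^2*o^2 - 5*b^2*o + 15*b^2 + b*o^4 - 3*b*o^3 - b*o^2 + 3*b*o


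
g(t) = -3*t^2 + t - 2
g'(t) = 1 - 6*t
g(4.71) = -63.84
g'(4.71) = -27.26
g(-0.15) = -2.22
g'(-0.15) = 1.90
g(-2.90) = -30.13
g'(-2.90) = 18.40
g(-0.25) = -2.44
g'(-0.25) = 2.50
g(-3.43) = -40.72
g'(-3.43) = 21.58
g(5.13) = -75.82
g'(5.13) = -29.78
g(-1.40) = -9.28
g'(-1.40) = 9.40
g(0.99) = -3.95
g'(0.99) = -4.94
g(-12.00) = -446.00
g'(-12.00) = 73.00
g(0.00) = -2.00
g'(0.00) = 1.00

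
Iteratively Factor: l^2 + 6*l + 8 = (l + 4)*(l + 2)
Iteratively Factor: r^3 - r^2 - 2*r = (r + 1)*(r^2 - 2*r) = (r - 2)*(r + 1)*(r)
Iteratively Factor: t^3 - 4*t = (t - 2)*(t^2 + 2*t) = (t - 2)*(t + 2)*(t)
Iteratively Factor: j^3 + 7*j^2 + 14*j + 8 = (j + 1)*(j^2 + 6*j + 8) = (j + 1)*(j + 2)*(j + 4)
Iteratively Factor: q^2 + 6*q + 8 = (q + 4)*(q + 2)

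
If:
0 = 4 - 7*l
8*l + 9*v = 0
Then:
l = 4/7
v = -32/63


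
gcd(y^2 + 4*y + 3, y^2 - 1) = y + 1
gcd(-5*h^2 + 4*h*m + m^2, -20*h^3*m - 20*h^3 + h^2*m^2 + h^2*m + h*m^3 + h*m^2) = 5*h + m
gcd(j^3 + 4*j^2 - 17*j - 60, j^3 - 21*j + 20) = j^2 + j - 20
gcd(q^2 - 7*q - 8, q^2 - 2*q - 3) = q + 1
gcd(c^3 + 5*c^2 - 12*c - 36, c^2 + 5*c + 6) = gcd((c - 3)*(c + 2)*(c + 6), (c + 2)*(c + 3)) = c + 2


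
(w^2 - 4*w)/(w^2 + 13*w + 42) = w*(w - 4)/(w^2 + 13*w + 42)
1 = 1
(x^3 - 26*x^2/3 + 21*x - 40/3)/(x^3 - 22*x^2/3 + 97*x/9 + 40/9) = 3*(x - 1)/(3*x + 1)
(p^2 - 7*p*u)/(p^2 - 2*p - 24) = p*(-p + 7*u)/(-p^2 + 2*p + 24)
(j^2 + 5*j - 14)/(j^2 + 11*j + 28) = (j - 2)/(j + 4)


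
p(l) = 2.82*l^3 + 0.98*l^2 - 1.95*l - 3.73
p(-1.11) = -4.21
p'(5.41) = 256.26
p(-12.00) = -4712.17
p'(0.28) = -0.74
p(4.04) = 190.34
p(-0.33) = -3.08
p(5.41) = 460.92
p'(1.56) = 21.70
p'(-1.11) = 6.30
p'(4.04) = 144.05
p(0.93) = -2.43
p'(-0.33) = -1.68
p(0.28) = -4.14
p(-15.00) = -9271.48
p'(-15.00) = 1872.15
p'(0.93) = 7.19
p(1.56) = 6.32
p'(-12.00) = 1192.77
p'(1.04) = 9.24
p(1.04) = -1.53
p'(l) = 8.46*l^2 + 1.96*l - 1.95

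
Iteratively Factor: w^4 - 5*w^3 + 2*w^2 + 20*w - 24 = (w - 2)*(w^3 - 3*w^2 - 4*w + 12) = (w - 3)*(w - 2)*(w^2 - 4) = (w - 3)*(w - 2)*(w + 2)*(w - 2)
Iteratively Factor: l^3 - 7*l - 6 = (l - 3)*(l^2 + 3*l + 2) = (l - 3)*(l + 2)*(l + 1)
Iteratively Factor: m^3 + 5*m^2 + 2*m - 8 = (m - 1)*(m^2 + 6*m + 8) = (m - 1)*(m + 4)*(m + 2)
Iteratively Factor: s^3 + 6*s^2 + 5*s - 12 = (s + 4)*(s^2 + 2*s - 3) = (s - 1)*(s + 4)*(s + 3)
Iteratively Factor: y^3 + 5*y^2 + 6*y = (y + 3)*(y^2 + 2*y) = y*(y + 3)*(y + 2)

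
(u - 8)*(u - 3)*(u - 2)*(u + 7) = u^4 - 6*u^3 - 45*u^2 + 274*u - 336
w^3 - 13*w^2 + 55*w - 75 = (w - 5)^2*(w - 3)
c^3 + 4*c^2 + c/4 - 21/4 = (c - 1)*(c + 3/2)*(c + 7/2)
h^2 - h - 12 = (h - 4)*(h + 3)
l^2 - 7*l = l*(l - 7)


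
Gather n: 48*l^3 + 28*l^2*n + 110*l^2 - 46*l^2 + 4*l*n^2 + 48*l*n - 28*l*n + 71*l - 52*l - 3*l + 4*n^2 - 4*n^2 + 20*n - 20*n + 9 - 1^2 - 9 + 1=48*l^3 + 64*l^2 + 4*l*n^2 + 16*l + n*(28*l^2 + 20*l)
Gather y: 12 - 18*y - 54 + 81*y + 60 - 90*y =18 - 27*y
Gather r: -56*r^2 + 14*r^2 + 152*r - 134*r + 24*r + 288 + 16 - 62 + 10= -42*r^2 + 42*r + 252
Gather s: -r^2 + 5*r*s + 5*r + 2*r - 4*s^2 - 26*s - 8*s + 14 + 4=-r^2 + 7*r - 4*s^2 + s*(5*r - 34) + 18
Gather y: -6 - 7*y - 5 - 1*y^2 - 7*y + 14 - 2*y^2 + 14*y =3 - 3*y^2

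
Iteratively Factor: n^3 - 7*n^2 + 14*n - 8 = (n - 2)*(n^2 - 5*n + 4) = (n - 2)*(n - 1)*(n - 4)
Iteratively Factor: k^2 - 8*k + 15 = (k - 5)*(k - 3)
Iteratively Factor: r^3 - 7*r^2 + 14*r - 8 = (r - 2)*(r^2 - 5*r + 4) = (r - 2)*(r - 1)*(r - 4)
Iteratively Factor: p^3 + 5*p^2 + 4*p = (p + 4)*(p^2 + p) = p*(p + 4)*(p + 1)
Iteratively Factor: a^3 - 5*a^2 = (a - 5)*(a^2) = a*(a - 5)*(a)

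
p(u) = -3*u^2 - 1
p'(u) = -6*u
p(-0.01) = -1.00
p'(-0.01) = 0.06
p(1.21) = -5.39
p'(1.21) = -7.26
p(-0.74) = -2.64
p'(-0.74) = 4.44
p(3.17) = -31.15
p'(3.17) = -19.02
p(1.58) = -8.49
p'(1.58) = -9.48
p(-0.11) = -1.04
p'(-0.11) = 0.66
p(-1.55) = -8.21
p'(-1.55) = 9.30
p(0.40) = -1.48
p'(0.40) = -2.40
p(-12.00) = -433.00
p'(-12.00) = 72.00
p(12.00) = -433.00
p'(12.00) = -72.00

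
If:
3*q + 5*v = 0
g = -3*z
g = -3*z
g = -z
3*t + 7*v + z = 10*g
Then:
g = 0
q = -5*v/3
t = -7*v/3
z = 0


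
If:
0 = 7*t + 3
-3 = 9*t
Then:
No Solution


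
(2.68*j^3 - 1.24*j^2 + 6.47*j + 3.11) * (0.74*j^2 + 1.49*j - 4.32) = 1.9832*j^5 + 3.0756*j^4 - 8.6374*j^3 + 17.2985*j^2 - 23.3165*j - 13.4352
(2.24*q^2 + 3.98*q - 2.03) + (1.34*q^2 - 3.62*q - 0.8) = 3.58*q^2 + 0.36*q - 2.83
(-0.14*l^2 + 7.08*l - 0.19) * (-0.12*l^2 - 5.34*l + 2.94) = 0.0168*l^4 - 0.102*l^3 - 38.196*l^2 + 21.8298*l - 0.5586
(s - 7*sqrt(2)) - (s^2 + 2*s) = -s^2 - s - 7*sqrt(2)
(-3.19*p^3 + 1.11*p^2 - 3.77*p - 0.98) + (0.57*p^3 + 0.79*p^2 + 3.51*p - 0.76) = -2.62*p^3 + 1.9*p^2 - 0.26*p - 1.74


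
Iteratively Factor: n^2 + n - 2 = (n + 2)*(n - 1)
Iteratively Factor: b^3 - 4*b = (b)*(b^2 - 4) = b*(b - 2)*(b + 2)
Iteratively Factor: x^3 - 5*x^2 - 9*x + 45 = (x - 5)*(x^2 - 9) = (x - 5)*(x + 3)*(x - 3)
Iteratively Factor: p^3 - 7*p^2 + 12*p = (p)*(p^2 - 7*p + 12) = p*(p - 4)*(p - 3)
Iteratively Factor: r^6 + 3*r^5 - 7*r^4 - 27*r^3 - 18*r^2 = (r)*(r^5 + 3*r^4 - 7*r^3 - 27*r^2 - 18*r) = r*(r + 3)*(r^4 - 7*r^2 - 6*r) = r*(r + 1)*(r + 3)*(r^3 - r^2 - 6*r) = r*(r + 1)*(r + 2)*(r + 3)*(r^2 - 3*r) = r^2*(r + 1)*(r + 2)*(r + 3)*(r - 3)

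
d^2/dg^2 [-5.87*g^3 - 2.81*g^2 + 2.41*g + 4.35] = -35.22*g - 5.62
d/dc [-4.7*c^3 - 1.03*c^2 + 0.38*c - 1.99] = -14.1*c^2 - 2.06*c + 0.38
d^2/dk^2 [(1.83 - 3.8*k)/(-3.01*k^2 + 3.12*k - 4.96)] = ((34.7286 - 68.628*k)*(3.01*k^2 - 3.12*k + 4.96) + (3.8*k - 1.83)*(6.02*k - 3.12)*(12.04*k - 6.24))/(3.01*k^2 - 3.12*k + 4.96)^3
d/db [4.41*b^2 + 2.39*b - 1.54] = 8.82*b + 2.39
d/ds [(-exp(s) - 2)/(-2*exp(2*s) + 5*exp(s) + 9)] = (-(exp(s) + 2)*(4*exp(s) - 5) + 2*exp(2*s) - 5*exp(s) - 9)*exp(s)/(-2*exp(2*s) + 5*exp(s) + 9)^2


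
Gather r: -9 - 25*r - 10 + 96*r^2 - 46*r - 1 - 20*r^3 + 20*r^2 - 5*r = -20*r^3 + 116*r^2 - 76*r - 20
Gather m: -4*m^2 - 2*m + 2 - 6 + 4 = -4*m^2 - 2*m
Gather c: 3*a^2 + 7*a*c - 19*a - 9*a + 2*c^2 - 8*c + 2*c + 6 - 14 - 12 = 3*a^2 - 28*a + 2*c^2 + c*(7*a - 6) - 20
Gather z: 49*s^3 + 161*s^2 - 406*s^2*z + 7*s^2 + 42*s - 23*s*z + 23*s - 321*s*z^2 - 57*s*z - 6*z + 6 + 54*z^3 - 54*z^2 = 49*s^3 + 168*s^2 + 65*s + 54*z^3 + z^2*(-321*s - 54) + z*(-406*s^2 - 80*s - 6) + 6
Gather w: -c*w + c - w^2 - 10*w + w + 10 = c - w^2 + w*(-c - 9) + 10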